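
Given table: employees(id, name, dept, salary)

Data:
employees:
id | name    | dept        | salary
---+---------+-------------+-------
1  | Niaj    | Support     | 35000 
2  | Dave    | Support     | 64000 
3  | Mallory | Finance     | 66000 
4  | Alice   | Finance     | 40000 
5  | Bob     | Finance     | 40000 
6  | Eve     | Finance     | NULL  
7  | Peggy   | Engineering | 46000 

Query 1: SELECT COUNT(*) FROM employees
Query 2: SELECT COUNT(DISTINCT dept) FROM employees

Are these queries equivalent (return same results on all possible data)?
No, not equivalent

Query 1 returns: [(7,)]
Query 2 returns: [(3,)]

Reason: COUNT(*) counts rows, COUNT(DISTINCT dept) counts unique depts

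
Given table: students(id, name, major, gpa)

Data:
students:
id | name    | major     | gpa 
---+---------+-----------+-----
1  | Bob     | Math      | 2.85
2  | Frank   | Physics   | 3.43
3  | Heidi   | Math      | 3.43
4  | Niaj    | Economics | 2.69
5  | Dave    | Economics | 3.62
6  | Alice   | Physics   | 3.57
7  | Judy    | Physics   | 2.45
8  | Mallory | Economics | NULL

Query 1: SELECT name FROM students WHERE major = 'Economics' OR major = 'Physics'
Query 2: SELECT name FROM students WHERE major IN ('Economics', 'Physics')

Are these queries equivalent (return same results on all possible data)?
Yes, equivalent

Both queries return: [('Alice',), ('Dave',), ('Frank',), ('Judy',), ('Mallory',), ('Niaj',)]

Reason: OR vs IN are equivalent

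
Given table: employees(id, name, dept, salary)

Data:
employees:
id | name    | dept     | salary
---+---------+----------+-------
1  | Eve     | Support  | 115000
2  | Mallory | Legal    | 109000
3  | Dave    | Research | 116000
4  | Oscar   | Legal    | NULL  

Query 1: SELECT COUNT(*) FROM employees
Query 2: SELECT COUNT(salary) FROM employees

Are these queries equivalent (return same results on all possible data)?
No, not equivalent

Query 1 returns: [(4,)]
Query 2 returns: [(3,)]

Reason: COUNT(*) includes NULLs, COUNT(column) excludes them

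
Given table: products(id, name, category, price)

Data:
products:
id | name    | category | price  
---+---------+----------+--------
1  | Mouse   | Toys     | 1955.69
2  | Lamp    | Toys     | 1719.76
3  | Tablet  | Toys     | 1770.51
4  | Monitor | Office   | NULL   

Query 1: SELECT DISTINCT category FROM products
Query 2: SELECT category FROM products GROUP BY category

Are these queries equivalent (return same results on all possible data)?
Yes, equivalent

Both queries return: [('Office',), ('Toys',)]

Reason: Both get unique categorys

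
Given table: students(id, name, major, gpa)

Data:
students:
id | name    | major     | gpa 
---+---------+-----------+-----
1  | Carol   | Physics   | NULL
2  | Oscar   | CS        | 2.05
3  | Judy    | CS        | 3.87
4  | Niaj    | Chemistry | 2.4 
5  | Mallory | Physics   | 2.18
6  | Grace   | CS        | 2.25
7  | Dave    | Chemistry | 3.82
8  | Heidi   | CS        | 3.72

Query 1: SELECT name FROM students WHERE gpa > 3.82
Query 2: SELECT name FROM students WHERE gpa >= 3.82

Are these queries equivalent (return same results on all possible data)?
No, not equivalent

Query 1 returns: [('Judy',)]
Query 2 returns: [('Judy',), ('Dave',)]

Reason: > vs >= gives different results when gpa = 3.82 exists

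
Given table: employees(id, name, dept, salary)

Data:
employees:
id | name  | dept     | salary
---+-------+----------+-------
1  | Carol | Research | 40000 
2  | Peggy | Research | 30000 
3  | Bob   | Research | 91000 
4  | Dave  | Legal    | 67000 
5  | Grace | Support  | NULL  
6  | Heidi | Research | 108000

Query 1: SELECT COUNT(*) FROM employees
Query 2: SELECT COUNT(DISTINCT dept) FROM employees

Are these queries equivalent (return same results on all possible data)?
No, not equivalent

Query 1 returns: [(6,)]
Query 2 returns: [(3,)]

Reason: COUNT(*) counts rows, COUNT(DISTINCT dept) counts unique depts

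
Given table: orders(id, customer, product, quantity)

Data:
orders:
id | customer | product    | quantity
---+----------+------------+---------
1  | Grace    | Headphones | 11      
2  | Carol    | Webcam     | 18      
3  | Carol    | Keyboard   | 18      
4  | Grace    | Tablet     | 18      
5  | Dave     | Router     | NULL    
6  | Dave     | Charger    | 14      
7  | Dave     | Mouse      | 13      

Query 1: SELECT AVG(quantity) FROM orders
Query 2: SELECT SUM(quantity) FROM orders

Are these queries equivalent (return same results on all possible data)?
No, not equivalent

Query 1 returns: [(15.333333333333334,)]
Query 2 returns: [(92,)]

Reason: AVG vs SUM give different aggregate values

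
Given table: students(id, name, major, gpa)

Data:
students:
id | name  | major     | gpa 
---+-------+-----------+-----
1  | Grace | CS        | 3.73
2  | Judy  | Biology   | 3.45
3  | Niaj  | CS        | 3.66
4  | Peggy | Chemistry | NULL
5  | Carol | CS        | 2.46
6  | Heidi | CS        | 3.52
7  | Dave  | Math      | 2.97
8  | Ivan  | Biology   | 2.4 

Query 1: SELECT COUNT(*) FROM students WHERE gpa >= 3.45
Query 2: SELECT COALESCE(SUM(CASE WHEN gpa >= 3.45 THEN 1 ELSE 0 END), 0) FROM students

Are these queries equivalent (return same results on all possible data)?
Yes, equivalent

Both queries return: [(4,)]

Reason: COUNT with WHERE vs conditional SUM (COALESCE handles empty-table NULL)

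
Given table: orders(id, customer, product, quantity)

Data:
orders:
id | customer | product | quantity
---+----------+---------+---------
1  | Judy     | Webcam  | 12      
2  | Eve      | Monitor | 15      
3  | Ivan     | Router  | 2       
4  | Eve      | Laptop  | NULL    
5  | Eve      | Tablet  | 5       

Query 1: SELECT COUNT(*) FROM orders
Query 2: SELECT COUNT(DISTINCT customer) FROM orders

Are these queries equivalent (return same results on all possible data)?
No, not equivalent

Query 1 returns: [(5,)]
Query 2 returns: [(3,)]

Reason: COUNT(*) counts rows, COUNT(DISTINCT customer) counts unique customers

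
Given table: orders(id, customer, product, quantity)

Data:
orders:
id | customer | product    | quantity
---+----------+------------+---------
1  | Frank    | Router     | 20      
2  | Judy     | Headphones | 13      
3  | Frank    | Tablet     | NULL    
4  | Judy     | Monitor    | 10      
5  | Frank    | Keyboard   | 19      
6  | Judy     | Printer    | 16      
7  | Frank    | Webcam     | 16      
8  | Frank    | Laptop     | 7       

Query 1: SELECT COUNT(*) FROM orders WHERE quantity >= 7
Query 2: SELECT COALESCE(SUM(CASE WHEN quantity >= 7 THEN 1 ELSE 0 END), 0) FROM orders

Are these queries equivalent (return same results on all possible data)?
Yes, equivalent

Both queries return: [(7,)]

Reason: COUNT with WHERE vs conditional SUM (COALESCE handles empty-table NULL)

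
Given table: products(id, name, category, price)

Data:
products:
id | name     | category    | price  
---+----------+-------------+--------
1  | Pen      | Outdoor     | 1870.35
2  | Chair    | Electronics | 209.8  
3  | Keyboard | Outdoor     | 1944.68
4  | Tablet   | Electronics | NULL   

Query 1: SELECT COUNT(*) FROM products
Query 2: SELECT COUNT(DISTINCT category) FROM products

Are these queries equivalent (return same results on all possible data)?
No, not equivalent

Query 1 returns: [(4,)]
Query 2 returns: [(2,)]

Reason: COUNT(*) counts rows, COUNT(DISTINCT category) counts unique categorys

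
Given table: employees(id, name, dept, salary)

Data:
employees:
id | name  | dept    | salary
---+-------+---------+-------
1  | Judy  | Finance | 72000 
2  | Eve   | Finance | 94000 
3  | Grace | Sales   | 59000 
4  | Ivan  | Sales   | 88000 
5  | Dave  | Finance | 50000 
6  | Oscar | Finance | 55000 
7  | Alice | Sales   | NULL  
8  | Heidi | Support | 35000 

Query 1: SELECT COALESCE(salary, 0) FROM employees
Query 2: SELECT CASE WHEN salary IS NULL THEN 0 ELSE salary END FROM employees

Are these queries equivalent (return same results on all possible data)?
Yes, equivalent

Both queries return: [(0,), (35000,), (50000,), (55000,), (59000,), (72000,), (88000,), (94000,)]

Reason: COALESCE vs CASE for NULL handling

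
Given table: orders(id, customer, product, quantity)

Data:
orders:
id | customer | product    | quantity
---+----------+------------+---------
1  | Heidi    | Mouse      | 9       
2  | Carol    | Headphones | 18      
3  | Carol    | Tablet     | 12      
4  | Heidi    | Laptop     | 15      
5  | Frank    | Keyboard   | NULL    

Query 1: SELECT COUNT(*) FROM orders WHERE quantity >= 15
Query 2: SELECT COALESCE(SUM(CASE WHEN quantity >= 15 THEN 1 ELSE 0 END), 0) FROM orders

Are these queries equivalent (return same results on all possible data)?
Yes, equivalent

Both queries return: [(2,)]

Reason: COUNT with WHERE vs conditional SUM (COALESCE handles empty-table NULL)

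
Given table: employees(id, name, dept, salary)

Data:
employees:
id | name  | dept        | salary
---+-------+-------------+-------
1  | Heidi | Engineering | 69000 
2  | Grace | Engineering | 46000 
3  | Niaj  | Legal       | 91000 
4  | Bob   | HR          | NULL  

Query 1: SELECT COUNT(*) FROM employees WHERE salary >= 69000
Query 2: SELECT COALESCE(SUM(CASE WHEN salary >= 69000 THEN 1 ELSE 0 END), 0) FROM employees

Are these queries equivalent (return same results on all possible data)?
Yes, equivalent

Both queries return: [(2,)]

Reason: COUNT with WHERE vs conditional SUM (COALESCE handles empty-table NULL)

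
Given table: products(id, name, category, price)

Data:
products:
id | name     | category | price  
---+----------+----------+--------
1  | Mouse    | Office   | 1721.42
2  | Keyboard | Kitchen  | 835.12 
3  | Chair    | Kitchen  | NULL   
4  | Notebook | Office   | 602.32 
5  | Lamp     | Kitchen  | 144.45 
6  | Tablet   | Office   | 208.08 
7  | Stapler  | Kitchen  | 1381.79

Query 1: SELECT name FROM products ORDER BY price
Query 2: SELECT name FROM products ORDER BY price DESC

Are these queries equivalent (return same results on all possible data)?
No, not equivalent

Query 1 returns: [('Chair',), ('Lamp',), ('Tablet',), ('Notebook',), ('Keyboard',), ('Stapler',), ('Mouse',)]
Query 2 returns: [('Mouse',), ('Stapler',), ('Keyboard',), ('Notebook',), ('Tablet',), ('Lamp',), ('Chair',)]

Reason: ASC vs DESC gives opposite ordering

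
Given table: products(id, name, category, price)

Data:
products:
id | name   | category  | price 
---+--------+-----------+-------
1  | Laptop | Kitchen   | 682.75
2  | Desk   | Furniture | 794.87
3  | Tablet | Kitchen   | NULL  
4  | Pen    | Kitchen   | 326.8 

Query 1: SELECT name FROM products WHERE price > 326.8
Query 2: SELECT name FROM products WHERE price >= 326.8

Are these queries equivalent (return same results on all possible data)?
No, not equivalent

Query 1 returns: [('Laptop',), ('Desk',)]
Query 2 returns: [('Laptop',), ('Desk',), ('Pen',)]

Reason: > vs >= gives different results when price = 326.8 exists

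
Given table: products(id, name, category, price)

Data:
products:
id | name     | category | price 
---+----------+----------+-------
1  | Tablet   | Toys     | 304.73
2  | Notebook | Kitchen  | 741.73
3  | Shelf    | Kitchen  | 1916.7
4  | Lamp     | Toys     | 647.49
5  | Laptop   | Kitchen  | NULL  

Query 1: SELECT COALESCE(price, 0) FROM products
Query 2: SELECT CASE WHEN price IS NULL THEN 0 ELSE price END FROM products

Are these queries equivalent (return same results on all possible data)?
Yes, equivalent

Both queries return: [(0,), (304.73,), (647.49,), (741.73,), (1916.7,)]

Reason: COALESCE vs CASE for NULL handling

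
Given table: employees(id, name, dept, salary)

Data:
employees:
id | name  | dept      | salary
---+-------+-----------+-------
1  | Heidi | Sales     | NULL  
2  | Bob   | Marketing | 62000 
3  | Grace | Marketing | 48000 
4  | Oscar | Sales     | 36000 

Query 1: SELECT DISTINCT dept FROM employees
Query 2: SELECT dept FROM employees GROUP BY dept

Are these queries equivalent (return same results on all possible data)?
Yes, equivalent

Both queries return: [('Marketing',), ('Sales',)]

Reason: Both get unique depts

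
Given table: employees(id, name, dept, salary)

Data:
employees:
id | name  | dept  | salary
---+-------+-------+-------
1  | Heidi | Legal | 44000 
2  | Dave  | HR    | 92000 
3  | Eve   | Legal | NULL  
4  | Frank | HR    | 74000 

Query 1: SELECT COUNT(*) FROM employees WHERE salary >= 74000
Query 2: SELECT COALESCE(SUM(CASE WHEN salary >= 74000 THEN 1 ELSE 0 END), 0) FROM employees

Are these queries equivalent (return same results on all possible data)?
Yes, equivalent

Both queries return: [(2,)]

Reason: COUNT with WHERE vs conditional SUM (COALESCE handles empty-table NULL)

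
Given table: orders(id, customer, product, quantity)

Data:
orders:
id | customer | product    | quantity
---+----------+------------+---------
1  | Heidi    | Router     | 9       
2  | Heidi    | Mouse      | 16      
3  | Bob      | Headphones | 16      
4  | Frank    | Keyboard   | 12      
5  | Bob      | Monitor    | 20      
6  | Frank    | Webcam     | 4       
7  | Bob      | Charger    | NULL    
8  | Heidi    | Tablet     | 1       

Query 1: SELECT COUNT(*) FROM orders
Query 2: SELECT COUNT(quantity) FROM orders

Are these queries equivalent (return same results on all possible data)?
No, not equivalent

Query 1 returns: [(8,)]
Query 2 returns: [(7,)]

Reason: COUNT(*) includes NULLs, COUNT(column) excludes them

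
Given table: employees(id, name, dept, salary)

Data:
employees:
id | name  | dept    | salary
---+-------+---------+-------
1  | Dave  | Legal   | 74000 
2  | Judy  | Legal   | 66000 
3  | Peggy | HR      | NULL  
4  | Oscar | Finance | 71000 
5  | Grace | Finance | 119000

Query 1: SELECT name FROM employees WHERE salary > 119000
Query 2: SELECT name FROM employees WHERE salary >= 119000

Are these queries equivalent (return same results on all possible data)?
No, not equivalent

Query 1 returns: []
Query 2 returns: [('Grace',)]

Reason: > vs >= gives different results when salary = 119000 exists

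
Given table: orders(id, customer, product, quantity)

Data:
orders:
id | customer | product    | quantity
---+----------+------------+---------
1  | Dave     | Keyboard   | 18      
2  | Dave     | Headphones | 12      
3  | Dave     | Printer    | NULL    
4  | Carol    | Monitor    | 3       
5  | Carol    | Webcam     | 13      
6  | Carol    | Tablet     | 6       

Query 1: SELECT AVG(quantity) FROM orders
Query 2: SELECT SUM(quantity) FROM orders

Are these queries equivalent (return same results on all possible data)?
No, not equivalent

Query 1 returns: [(10.4,)]
Query 2 returns: [(52,)]

Reason: AVG vs SUM give different aggregate values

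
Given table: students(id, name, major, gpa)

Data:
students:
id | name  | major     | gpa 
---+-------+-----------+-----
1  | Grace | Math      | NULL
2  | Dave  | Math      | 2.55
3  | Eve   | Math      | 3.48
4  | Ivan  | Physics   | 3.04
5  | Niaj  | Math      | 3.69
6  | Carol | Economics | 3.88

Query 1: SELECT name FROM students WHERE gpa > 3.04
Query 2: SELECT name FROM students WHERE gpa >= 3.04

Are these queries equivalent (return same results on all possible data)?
No, not equivalent

Query 1 returns: [('Eve',), ('Niaj',), ('Carol',)]
Query 2 returns: [('Eve',), ('Ivan',), ('Niaj',), ('Carol',)]

Reason: > vs >= gives different results when gpa = 3.04 exists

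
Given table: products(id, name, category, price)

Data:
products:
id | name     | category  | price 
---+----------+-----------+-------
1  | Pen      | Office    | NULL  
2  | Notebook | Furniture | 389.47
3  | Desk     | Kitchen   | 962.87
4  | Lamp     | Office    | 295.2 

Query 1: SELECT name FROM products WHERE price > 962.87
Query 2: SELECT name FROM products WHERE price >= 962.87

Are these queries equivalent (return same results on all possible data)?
No, not equivalent

Query 1 returns: []
Query 2 returns: [('Desk',)]

Reason: > vs >= gives different results when price = 962.87 exists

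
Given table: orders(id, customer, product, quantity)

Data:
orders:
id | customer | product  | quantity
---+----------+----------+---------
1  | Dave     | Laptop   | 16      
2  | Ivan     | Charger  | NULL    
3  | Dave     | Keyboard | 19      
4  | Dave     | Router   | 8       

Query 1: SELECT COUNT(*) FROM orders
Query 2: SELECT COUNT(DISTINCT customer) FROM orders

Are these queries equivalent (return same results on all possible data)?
No, not equivalent

Query 1 returns: [(4,)]
Query 2 returns: [(2,)]

Reason: COUNT(*) counts rows, COUNT(DISTINCT customer) counts unique customers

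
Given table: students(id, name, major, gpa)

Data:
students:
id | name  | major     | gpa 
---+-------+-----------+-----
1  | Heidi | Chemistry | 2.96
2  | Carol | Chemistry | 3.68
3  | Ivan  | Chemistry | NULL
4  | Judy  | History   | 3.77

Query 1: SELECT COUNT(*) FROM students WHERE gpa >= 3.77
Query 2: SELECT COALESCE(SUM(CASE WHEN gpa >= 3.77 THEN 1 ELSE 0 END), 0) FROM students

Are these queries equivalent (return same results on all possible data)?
Yes, equivalent

Both queries return: [(1,)]

Reason: COUNT with WHERE vs conditional SUM (COALESCE handles empty-table NULL)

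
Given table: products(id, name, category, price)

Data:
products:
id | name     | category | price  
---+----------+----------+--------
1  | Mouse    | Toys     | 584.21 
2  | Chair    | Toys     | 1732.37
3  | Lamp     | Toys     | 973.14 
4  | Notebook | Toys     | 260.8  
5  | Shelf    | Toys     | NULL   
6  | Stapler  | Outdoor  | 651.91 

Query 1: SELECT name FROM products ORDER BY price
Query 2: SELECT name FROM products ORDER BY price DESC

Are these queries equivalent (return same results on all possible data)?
No, not equivalent

Query 1 returns: [('Shelf',), ('Notebook',), ('Mouse',), ('Stapler',), ('Lamp',), ('Chair',)]
Query 2 returns: [('Chair',), ('Lamp',), ('Stapler',), ('Mouse',), ('Notebook',), ('Shelf',)]

Reason: ASC vs DESC gives opposite ordering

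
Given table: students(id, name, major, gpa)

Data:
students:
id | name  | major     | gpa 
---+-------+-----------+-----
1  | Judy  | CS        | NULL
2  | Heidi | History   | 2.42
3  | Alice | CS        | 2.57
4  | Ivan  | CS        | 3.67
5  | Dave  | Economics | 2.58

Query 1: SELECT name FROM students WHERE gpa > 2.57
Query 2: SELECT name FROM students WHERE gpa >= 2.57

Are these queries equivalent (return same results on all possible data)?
No, not equivalent

Query 1 returns: [('Ivan',), ('Dave',)]
Query 2 returns: [('Alice',), ('Ivan',), ('Dave',)]

Reason: > vs >= gives different results when gpa = 2.57 exists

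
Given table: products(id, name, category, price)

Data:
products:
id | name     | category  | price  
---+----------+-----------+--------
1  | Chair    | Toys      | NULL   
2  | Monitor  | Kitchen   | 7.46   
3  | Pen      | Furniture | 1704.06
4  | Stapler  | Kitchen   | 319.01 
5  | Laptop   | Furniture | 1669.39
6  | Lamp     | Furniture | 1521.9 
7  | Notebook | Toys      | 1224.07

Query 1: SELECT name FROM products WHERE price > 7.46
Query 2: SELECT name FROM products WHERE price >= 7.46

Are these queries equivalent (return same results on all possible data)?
No, not equivalent

Query 1 returns: [('Pen',), ('Stapler',), ('Laptop',), ('Lamp',), ('Notebook',)]
Query 2 returns: [('Monitor',), ('Pen',), ('Stapler',), ('Laptop',), ('Lamp',), ('Notebook',)]

Reason: > vs >= gives different results when price = 7.46 exists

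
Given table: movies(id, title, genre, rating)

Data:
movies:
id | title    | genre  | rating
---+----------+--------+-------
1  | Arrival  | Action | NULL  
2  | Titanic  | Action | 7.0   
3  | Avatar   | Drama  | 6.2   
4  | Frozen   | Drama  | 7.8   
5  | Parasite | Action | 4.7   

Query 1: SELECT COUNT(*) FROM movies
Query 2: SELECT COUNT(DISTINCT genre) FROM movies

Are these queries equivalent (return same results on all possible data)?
No, not equivalent

Query 1 returns: [(5,)]
Query 2 returns: [(2,)]

Reason: COUNT(*) counts rows, COUNT(DISTINCT genre) counts unique genres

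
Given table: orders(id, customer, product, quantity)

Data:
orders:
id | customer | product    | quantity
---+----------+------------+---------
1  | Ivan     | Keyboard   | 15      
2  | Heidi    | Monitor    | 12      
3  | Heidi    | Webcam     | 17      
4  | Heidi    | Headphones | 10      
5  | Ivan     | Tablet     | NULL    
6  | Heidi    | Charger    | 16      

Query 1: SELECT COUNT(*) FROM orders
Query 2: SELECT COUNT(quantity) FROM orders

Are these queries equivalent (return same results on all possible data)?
No, not equivalent

Query 1 returns: [(6,)]
Query 2 returns: [(5,)]

Reason: COUNT(*) includes NULLs, COUNT(column) excludes them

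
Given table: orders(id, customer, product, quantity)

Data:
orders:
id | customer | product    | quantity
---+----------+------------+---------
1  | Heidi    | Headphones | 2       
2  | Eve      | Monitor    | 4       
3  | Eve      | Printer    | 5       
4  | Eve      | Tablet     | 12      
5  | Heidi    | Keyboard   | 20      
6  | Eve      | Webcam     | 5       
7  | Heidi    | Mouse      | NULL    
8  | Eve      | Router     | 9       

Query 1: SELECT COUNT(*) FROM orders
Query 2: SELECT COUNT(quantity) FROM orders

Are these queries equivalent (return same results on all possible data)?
No, not equivalent

Query 1 returns: [(8,)]
Query 2 returns: [(7,)]

Reason: COUNT(*) includes NULLs, COUNT(column) excludes them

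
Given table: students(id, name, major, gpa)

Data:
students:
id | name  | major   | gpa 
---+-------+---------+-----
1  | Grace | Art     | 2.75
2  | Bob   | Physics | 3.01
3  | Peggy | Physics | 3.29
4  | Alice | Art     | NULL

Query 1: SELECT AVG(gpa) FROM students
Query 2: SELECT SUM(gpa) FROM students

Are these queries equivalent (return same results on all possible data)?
No, not equivalent

Query 1 returns: [(3.016666666666667,)]
Query 2 returns: [(9.05,)]

Reason: AVG vs SUM give different aggregate values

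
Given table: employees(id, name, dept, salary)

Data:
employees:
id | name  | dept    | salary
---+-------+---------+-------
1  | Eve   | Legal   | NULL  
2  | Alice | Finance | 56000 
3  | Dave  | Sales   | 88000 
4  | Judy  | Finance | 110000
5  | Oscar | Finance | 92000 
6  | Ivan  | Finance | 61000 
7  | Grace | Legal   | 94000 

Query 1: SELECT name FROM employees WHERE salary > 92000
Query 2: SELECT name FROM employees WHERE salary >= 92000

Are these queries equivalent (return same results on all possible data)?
No, not equivalent

Query 1 returns: [('Judy',), ('Grace',)]
Query 2 returns: [('Judy',), ('Oscar',), ('Grace',)]

Reason: > vs >= gives different results when salary = 92000 exists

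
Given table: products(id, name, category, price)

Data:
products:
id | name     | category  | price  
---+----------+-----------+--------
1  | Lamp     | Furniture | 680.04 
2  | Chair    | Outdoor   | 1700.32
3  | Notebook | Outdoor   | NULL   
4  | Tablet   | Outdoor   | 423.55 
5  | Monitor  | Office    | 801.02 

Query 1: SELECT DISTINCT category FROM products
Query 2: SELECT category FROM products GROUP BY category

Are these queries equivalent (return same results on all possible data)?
Yes, equivalent

Both queries return: [('Furniture',), ('Office',), ('Outdoor',)]

Reason: Both get unique categorys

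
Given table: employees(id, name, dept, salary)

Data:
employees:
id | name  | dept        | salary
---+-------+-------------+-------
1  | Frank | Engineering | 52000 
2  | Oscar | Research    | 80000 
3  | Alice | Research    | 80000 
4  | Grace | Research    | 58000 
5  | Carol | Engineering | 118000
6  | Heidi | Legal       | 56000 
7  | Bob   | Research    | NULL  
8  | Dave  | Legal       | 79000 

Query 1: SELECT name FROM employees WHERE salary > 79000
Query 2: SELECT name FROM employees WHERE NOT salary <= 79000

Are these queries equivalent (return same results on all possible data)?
Yes, equivalent

Both queries return: [('Alice',), ('Carol',), ('Oscar',)]

Reason: Both filter salary > 79000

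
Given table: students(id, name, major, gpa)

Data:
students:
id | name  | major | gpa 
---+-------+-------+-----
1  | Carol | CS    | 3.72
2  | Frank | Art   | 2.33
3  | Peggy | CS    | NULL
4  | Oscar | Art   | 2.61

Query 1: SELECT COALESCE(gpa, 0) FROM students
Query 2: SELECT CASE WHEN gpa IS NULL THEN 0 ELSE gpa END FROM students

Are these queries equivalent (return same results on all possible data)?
Yes, equivalent

Both queries return: [(0,), (2.33,), (2.61,), (3.72,)]

Reason: COALESCE vs CASE for NULL handling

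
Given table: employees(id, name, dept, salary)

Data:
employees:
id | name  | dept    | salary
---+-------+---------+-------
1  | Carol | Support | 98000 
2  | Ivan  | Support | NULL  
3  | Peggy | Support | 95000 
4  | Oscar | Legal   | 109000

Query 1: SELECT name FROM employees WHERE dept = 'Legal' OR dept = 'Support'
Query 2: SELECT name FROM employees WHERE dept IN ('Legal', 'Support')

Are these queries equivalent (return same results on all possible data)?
Yes, equivalent

Both queries return: [('Carol',), ('Ivan',), ('Oscar',), ('Peggy',)]

Reason: OR vs IN are equivalent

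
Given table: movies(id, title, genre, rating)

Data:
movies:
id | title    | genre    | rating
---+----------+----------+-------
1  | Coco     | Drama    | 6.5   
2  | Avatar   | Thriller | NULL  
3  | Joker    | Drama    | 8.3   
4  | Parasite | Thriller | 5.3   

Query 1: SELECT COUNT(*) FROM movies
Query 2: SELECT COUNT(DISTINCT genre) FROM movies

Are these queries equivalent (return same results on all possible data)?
No, not equivalent

Query 1 returns: [(4,)]
Query 2 returns: [(2,)]

Reason: COUNT(*) counts rows, COUNT(DISTINCT genre) counts unique genres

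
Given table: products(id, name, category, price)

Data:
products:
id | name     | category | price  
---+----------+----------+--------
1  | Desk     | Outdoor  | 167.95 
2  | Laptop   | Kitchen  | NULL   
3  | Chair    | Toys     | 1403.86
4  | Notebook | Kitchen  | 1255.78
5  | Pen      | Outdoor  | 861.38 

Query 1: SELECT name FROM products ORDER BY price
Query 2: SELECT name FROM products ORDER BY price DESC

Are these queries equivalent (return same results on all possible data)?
No, not equivalent

Query 1 returns: [('Laptop',), ('Desk',), ('Pen',), ('Notebook',), ('Chair',)]
Query 2 returns: [('Chair',), ('Notebook',), ('Pen',), ('Desk',), ('Laptop',)]

Reason: ASC vs DESC gives opposite ordering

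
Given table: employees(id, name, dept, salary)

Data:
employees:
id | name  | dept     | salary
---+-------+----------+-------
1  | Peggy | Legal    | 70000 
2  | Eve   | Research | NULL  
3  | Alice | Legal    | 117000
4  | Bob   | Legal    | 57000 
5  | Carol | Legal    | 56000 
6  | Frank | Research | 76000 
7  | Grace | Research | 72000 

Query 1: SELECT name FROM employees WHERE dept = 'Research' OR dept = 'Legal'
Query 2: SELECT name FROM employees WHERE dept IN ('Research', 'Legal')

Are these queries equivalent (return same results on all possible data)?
Yes, equivalent

Both queries return: [('Alice',), ('Bob',), ('Carol',), ('Eve',), ('Frank',), ('Grace',), ('Peggy',)]

Reason: OR vs IN are equivalent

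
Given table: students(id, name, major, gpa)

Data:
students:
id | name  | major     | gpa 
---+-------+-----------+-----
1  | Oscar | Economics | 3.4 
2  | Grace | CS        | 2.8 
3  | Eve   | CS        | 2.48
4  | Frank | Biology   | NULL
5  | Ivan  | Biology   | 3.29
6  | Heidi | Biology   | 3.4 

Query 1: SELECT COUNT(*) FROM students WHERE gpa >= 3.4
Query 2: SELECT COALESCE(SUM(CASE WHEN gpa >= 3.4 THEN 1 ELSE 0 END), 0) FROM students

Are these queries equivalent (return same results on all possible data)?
Yes, equivalent

Both queries return: [(2,)]

Reason: COUNT with WHERE vs conditional SUM (COALESCE handles empty-table NULL)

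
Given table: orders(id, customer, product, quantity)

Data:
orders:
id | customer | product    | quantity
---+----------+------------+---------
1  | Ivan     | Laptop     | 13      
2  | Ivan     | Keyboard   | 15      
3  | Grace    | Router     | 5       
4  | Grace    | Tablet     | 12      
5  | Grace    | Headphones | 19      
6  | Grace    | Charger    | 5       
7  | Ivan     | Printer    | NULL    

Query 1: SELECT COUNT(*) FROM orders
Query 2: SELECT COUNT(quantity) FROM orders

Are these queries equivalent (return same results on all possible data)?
No, not equivalent

Query 1 returns: [(7,)]
Query 2 returns: [(6,)]

Reason: COUNT(*) includes NULLs, COUNT(column) excludes them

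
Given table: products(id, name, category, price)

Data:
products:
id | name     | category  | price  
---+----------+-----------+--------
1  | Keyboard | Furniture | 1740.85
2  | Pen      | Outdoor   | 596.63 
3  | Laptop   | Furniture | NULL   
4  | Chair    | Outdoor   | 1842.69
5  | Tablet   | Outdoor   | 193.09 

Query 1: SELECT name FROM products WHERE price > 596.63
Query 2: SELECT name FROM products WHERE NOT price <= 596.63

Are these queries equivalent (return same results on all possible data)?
Yes, equivalent

Both queries return: [('Chair',), ('Keyboard',)]

Reason: Both filter price > 596.63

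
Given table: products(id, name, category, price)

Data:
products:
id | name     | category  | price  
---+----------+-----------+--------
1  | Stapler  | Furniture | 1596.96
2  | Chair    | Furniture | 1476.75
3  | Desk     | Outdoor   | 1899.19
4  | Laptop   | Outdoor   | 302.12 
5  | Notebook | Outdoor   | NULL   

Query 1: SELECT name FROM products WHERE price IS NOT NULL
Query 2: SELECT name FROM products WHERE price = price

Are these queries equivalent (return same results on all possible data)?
Yes, equivalent

Both queries return: [('Chair',), ('Desk',), ('Laptop',), ('Stapler',)]

Reason: IS NOT NULL vs self-equality (both exclude NULLs)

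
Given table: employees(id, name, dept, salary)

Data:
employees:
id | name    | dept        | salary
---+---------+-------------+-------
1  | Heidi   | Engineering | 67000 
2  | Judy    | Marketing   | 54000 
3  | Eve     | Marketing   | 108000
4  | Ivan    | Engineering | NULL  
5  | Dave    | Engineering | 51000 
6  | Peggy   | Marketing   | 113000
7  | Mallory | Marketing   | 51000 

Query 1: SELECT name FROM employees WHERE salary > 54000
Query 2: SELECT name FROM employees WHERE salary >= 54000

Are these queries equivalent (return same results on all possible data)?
No, not equivalent

Query 1 returns: [('Heidi',), ('Eve',), ('Peggy',)]
Query 2 returns: [('Heidi',), ('Judy',), ('Eve',), ('Peggy',)]

Reason: > vs >= gives different results when salary = 54000 exists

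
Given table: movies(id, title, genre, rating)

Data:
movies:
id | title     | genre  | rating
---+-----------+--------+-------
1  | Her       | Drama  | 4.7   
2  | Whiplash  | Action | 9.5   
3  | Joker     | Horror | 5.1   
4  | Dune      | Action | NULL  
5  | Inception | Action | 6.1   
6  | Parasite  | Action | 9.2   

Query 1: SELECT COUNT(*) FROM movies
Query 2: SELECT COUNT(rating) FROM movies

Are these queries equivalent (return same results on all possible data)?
No, not equivalent

Query 1 returns: [(6,)]
Query 2 returns: [(5,)]

Reason: COUNT(*) includes NULLs, COUNT(column) excludes them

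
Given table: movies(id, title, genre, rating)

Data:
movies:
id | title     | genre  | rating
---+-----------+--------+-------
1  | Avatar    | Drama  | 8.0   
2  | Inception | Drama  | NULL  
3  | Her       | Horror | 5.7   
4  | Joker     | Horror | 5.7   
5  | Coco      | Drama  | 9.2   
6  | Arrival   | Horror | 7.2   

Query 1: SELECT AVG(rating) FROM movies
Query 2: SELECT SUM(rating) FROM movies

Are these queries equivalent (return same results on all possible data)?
No, not equivalent

Query 1 returns: [(7.159999999999999,)]
Query 2 returns: [(35.8,)]

Reason: AVG vs SUM give different aggregate values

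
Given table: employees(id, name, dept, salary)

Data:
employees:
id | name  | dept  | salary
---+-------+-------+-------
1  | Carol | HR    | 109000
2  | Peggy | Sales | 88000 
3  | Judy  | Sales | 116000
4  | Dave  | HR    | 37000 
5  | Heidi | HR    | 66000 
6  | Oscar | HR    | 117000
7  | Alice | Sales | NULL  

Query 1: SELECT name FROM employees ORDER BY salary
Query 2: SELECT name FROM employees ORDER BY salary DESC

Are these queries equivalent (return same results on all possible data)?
No, not equivalent

Query 1 returns: [('Alice',), ('Dave',), ('Heidi',), ('Peggy',), ('Carol',), ('Judy',), ('Oscar',)]
Query 2 returns: [('Oscar',), ('Judy',), ('Carol',), ('Peggy',), ('Heidi',), ('Dave',), ('Alice',)]

Reason: ASC vs DESC gives opposite ordering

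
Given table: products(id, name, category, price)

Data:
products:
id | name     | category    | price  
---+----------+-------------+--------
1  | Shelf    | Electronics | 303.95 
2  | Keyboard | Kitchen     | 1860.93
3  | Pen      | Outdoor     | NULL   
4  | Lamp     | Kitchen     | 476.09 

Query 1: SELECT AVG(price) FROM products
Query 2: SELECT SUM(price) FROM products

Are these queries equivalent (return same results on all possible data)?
No, not equivalent

Query 1 returns: [(880.3233333333334,)]
Query 2 returns: [(2640.9700000000003,)]

Reason: AVG vs SUM give different aggregate values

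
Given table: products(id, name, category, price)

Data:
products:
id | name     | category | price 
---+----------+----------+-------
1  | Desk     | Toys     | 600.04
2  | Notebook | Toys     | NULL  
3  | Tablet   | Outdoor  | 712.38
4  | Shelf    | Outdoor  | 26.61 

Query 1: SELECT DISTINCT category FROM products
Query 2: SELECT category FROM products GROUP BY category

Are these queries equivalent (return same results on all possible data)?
Yes, equivalent

Both queries return: [('Outdoor',), ('Toys',)]

Reason: Both get unique categorys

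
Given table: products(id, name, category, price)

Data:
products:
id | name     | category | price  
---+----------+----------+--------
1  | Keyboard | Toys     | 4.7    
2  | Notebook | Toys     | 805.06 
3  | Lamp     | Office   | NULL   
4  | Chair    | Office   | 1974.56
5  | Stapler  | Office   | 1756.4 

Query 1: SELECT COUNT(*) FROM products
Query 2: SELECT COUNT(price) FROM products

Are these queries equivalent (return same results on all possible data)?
No, not equivalent

Query 1 returns: [(5,)]
Query 2 returns: [(4,)]

Reason: COUNT(*) includes NULLs, COUNT(column) excludes them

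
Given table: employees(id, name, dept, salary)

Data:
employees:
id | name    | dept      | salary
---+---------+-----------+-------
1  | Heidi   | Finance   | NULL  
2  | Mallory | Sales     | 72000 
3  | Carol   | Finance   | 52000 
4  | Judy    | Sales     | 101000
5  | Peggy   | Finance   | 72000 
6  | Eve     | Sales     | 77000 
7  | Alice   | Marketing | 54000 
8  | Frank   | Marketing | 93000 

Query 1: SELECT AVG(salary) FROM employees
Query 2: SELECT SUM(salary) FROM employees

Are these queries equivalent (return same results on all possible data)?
No, not equivalent

Query 1 returns: [(74428.57142857143,)]
Query 2 returns: [(521000,)]

Reason: AVG vs SUM give different aggregate values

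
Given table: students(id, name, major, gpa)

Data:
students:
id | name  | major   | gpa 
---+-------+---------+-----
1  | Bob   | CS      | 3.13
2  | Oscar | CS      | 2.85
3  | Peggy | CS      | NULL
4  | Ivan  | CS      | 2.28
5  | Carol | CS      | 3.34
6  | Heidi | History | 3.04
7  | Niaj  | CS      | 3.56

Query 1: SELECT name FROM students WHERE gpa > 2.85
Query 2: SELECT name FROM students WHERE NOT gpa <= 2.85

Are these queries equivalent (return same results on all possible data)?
Yes, equivalent

Both queries return: [('Bob',), ('Carol',), ('Heidi',), ('Niaj',)]

Reason: Both filter gpa > 2.85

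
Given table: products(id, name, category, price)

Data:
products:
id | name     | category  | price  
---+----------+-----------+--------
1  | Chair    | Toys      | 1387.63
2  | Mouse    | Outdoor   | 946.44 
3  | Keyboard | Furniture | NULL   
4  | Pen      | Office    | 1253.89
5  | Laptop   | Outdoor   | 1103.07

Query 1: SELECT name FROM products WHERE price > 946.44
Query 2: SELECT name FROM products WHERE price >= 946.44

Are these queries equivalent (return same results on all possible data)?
No, not equivalent

Query 1 returns: [('Chair',), ('Pen',), ('Laptop',)]
Query 2 returns: [('Chair',), ('Mouse',), ('Pen',), ('Laptop',)]

Reason: > vs >= gives different results when price = 946.44 exists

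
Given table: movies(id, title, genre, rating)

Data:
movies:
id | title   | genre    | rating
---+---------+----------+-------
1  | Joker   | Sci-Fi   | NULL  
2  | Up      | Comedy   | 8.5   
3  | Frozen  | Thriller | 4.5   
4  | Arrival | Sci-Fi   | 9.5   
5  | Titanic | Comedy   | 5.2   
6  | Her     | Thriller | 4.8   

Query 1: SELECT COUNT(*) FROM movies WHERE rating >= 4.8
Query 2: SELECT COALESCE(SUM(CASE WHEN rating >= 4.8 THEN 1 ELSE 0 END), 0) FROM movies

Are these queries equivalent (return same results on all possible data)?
Yes, equivalent

Both queries return: [(4,)]

Reason: COUNT with WHERE vs conditional SUM (COALESCE handles empty-table NULL)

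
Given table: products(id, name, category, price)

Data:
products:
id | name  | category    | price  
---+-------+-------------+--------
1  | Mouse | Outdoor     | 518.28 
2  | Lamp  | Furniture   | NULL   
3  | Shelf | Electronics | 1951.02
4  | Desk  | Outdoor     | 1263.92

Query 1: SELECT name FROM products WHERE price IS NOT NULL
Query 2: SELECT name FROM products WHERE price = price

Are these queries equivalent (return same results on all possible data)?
Yes, equivalent

Both queries return: [('Desk',), ('Mouse',), ('Shelf',)]

Reason: IS NOT NULL vs self-equality (both exclude NULLs)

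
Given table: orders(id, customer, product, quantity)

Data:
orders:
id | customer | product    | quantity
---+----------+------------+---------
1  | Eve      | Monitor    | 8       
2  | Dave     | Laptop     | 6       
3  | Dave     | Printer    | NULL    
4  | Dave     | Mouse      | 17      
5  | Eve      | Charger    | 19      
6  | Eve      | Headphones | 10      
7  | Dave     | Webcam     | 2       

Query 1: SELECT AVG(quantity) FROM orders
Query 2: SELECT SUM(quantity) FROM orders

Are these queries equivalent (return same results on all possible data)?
No, not equivalent

Query 1 returns: [(10.333333333333334,)]
Query 2 returns: [(62,)]

Reason: AVG vs SUM give different aggregate values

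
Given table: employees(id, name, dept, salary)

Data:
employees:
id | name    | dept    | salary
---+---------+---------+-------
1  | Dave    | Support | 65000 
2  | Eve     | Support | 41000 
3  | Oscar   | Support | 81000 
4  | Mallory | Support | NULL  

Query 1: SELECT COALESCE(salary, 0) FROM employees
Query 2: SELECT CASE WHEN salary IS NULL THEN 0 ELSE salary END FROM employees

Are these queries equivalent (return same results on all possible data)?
Yes, equivalent

Both queries return: [(0,), (41000,), (65000,), (81000,)]

Reason: COALESCE vs CASE for NULL handling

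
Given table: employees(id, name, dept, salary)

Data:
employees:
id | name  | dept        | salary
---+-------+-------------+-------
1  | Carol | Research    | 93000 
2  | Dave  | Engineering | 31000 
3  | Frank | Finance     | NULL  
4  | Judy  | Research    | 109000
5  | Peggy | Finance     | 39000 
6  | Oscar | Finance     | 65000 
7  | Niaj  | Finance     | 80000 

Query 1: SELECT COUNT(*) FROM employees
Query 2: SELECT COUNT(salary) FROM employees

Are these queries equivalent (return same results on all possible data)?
No, not equivalent

Query 1 returns: [(7,)]
Query 2 returns: [(6,)]

Reason: COUNT(*) includes NULLs, COUNT(column) excludes them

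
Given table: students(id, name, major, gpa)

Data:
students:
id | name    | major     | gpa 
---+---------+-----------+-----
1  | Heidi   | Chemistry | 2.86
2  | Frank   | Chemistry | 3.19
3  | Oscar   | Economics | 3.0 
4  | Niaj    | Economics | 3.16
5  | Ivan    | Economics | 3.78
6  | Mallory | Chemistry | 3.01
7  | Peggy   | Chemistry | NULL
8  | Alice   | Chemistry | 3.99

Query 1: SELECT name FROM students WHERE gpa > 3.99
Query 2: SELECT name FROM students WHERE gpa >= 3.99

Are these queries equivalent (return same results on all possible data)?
No, not equivalent

Query 1 returns: []
Query 2 returns: [('Alice',)]

Reason: > vs >= gives different results when gpa = 3.99 exists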